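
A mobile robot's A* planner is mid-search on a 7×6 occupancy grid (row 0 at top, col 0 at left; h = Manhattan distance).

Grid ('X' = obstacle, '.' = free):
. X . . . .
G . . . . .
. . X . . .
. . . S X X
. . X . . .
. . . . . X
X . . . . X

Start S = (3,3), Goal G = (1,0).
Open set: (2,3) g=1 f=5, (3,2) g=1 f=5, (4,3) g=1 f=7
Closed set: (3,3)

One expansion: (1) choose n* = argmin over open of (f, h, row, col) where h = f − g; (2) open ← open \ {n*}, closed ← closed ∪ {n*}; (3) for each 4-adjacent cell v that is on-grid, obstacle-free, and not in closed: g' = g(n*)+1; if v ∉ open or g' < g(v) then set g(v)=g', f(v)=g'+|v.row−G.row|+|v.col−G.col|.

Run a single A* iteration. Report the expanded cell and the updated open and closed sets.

expanded=(2,3); open=[(1,3) g=2 f=5, (2,4) g=2 f=7, (3,2) g=1 f=5, (4,3) g=1 f=7]; closed=[(2,3), (3,3)]

step 1: expand (2,3) (f=5, h=4) → closed; open now [(1,3) g=2 f=5, (2,4) g=2 f=7, (3,2) g=1 f=5, (4,3) g=1 f=7]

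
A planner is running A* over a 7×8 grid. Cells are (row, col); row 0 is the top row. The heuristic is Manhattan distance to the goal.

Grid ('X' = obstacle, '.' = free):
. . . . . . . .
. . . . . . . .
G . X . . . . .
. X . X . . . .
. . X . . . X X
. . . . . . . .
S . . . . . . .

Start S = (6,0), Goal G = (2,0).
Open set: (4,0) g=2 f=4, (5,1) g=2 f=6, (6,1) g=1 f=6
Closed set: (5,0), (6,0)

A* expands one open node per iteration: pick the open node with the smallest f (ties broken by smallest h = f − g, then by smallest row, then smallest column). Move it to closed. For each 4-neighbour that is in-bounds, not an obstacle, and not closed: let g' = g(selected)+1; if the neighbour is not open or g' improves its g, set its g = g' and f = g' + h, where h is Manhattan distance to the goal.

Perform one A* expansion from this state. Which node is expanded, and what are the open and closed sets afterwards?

expanded=(4,0); open=[(3,0) g=3 f=4, (4,1) g=3 f=6, (5,1) g=2 f=6, (6,1) g=1 f=6]; closed=[(4,0), (5,0), (6,0)]

step 1: expand (4,0) (f=4, h=2) → closed; open now [(3,0) g=3 f=4, (4,1) g=3 f=6, (5,1) g=2 f=6, (6,1) g=1 f=6]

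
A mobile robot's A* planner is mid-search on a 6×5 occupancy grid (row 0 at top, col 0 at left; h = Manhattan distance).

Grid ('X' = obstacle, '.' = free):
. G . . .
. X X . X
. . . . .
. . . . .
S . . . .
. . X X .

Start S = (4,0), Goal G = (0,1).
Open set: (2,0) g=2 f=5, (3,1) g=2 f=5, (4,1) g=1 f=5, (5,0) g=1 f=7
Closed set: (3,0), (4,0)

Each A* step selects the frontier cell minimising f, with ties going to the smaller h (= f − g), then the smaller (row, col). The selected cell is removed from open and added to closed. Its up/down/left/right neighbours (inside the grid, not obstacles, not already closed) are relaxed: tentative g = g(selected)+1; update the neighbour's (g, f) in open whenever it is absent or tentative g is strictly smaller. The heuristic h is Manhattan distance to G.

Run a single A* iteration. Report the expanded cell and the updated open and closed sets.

step 1: expand (2,0) (f=5, h=3) → closed; open now [(1,0) g=3 f=5, (2,1) g=3 f=5, (3,1) g=2 f=5, (4,1) g=1 f=5, (5,0) g=1 f=7]

expanded=(2,0); open=[(1,0) g=3 f=5, (2,1) g=3 f=5, (3,1) g=2 f=5, (4,1) g=1 f=5, (5,0) g=1 f=7]; closed=[(2,0), (3,0), (4,0)]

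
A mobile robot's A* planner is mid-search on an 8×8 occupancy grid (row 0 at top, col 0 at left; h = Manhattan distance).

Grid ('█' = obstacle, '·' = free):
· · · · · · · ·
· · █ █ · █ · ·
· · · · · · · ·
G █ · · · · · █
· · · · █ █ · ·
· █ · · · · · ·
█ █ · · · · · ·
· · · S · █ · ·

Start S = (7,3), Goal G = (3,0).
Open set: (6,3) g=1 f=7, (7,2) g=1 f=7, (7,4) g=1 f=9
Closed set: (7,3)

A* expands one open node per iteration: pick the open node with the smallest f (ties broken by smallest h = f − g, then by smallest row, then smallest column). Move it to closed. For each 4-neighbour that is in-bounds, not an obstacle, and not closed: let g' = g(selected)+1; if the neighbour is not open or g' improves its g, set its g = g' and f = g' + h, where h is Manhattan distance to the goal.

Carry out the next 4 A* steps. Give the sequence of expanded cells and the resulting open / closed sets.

step 1: expand (6,3) (f=7, h=6) → closed; open now [(5,3) g=2 f=7, (6,2) g=2 f=7, (6,4) g=2 f=9, (7,2) g=1 f=7, (7,4) g=1 f=9]
step 2: expand (5,3) (f=7, h=5) → closed; open now [(4,3) g=3 f=7, (5,2) g=3 f=7, (5,4) g=3 f=9, (6,2) g=2 f=7, (6,4) g=2 f=9, (7,2) g=1 f=7, (7,4) g=1 f=9]
step 3: expand (4,3) (f=7, h=4) → closed; open now [(3,3) g=4 f=7, (4,2) g=4 f=7, (5,2) g=3 f=7, (5,4) g=3 f=9, (6,2) g=2 f=7, (6,4) g=2 f=9, (7,2) g=1 f=7, (7,4) g=1 f=9]
step 4: expand (3,3) (f=7, h=3) → closed; open now [(2,3) g=5 f=9, (3,2) g=5 f=7, (3,4) g=5 f=9, (4,2) g=4 f=7, (5,2) g=3 f=7, (5,4) g=3 f=9, (6,2) g=2 f=7, (6,4) g=2 f=9, (7,2) g=1 f=7, (7,4) g=1 f=9]

order=[(6,3) → (5,3) → (4,3) → (3,3)]; open=[(2,3) g=5 f=9, (3,2) g=5 f=7, (3,4) g=5 f=9, (4,2) g=4 f=7, (5,2) g=3 f=7, (5,4) g=3 f=9, (6,2) g=2 f=7, (6,4) g=2 f=9, (7,2) g=1 f=7, (7,4) g=1 f=9]; closed=[(3,3), (4,3), (5,3), (6,3), (7,3)]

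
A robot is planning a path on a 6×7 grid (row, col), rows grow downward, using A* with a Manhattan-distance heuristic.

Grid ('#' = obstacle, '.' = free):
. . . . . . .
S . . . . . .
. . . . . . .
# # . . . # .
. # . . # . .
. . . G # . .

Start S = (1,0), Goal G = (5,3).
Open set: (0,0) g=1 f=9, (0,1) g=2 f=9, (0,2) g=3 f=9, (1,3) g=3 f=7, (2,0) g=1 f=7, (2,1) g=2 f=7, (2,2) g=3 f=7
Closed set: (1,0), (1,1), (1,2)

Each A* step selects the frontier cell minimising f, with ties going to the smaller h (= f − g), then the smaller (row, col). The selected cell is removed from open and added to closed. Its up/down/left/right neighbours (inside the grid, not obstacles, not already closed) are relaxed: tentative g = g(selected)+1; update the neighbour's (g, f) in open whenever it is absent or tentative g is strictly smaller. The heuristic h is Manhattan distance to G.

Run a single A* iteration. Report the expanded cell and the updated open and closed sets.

step 1: expand (1,3) (f=7, h=4) → closed; open now [(0,0) g=1 f=9, (0,1) g=2 f=9, (0,2) g=3 f=9, (0,3) g=4 f=9, (1,4) g=4 f=9, (2,0) g=1 f=7, (2,1) g=2 f=7, (2,2) g=3 f=7, (2,3) g=4 f=7]

expanded=(1,3); open=[(0,0) g=1 f=9, (0,1) g=2 f=9, (0,2) g=3 f=9, (0,3) g=4 f=9, (1,4) g=4 f=9, (2,0) g=1 f=7, (2,1) g=2 f=7, (2,2) g=3 f=7, (2,3) g=4 f=7]; closed=[(1,0), (1,1), (1,2), (1,3)]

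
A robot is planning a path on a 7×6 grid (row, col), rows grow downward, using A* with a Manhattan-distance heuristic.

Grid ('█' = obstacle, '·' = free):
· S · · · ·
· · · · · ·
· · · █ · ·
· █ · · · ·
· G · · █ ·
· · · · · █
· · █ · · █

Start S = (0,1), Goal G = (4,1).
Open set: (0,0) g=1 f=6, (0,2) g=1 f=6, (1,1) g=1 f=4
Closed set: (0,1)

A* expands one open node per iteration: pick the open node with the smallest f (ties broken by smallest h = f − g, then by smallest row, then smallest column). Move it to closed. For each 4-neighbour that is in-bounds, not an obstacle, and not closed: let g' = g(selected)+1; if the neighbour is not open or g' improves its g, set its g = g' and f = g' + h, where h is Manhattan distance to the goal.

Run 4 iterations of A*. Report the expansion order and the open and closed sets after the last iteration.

order=[(1,1) → (2,1) → (2,0) → (3,0)]; open=[(0,0) g=1 f=6, (0,2) g=1 f=6, (1,0) g=2 f=6, (1,2) g=2 f=6, (2,2) g=3 f=6, (4,0) g=5 f=6]; closed=[(0,1), (1,1), (2,0), (2,1), (3,0)]

step 1: expand (1,1) (f=4, h=3) → closed; open now [(0,0) g=1 f=6, (0,2) g=1 f=6, (1,0) g=2 f=6, (1,2) g=2 f=6, (2,1) g=2 f=4]
step 2: expand (2,1) (f=4, h=2) → closed; open now [(0,0) g=1 f=6, (0,2) g=1 f=6, (1,0) g=2 f=6, (1,2) g=2 f=6, (2,0) g=3 f=6, (2,2) g=3 f=6]
step 3: expand (2,0) (f=6, h=3) → closed; open now [(0,0) g=1 f=6, (0,2) g=1 f=6, (1,0) g=2 f=6, (1,2) g=2 f=6, (2,2) g=3 f=6, (3,0) g=4 f=6]
step 4: expand (3,0) (f=6, h=2) → closed; open now [(0,0) g=1 f=6, (0,2) g=1 f=6, (1,0) g=2 f=6, (1,2) g=2 f=6, (2,2) g=3 f=6, (4,0) g=5 f=6]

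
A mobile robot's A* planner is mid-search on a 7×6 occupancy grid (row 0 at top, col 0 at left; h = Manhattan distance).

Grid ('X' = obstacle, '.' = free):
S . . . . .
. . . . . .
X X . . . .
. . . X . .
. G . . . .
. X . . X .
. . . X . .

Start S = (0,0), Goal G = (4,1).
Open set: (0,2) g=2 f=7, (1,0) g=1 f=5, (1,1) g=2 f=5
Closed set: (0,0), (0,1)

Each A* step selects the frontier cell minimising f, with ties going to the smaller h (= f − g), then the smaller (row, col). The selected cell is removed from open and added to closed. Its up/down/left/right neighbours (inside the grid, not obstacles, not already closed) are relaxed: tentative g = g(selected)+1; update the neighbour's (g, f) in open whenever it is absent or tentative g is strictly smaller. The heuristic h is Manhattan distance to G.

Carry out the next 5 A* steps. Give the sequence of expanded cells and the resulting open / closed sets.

order=[(1,1) → (1,0) → (1,2) → (2,2) → (3,2)]; open=[(0,2) g=2 f=7, (1,3) g=4 f=9, (2,3) g=5 f=9, (3,1) g=6 f=7, (4,2) g=6 f=7]; closed=[(0,0), (0,1), (1,0), (1,1), (1,2), (2,2), (3,2)]

step 1: expand (1,1) (f=5, h=3) → closed; open now [(0,2) g=2 f=7, (1,0) g=1 f=5, (1,2) g=3 f=7]
step 2: expand (1,0) (f=5, h=4) → closed; open now [(0,2) g=2 f=7, (1,2) g=3 f=7]
step 3: expand (1,2) (f=7, h=4) → closed; open now [(0,2) g=2 f=7, (1,3) g=4 f=9, (2,2) g=4 f=7]
step 4: expand (2,2) (f=7, h=3) → closed; open now [(0,2) g=2 f=7, (1,3) g=4 f=9, (2,3) g=5 f=9, (3,2) g=5 f=7]
step 5: expand (3,2) (f=7, h=2) → closed; open now [(0,2) g=2 f=7, (1,3) g=4 f=9, (2,3) g=5 f=9, (3,1) g=6 f=7, (4,2) g=6 f=7]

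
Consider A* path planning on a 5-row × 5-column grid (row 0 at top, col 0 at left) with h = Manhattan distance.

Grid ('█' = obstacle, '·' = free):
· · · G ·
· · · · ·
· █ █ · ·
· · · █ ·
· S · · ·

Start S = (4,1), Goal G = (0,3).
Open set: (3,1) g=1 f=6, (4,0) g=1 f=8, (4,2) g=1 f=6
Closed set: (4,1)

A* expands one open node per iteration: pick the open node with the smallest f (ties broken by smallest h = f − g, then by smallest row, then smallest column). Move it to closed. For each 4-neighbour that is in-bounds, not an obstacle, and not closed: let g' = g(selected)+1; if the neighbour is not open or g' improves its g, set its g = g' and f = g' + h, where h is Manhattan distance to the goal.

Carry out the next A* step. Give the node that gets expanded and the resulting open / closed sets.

step 1: expand (3,1) (f=6, h=5) → closed; open now [(3,0) g=2 f=8, (3,2) g=2 f=6, (4,0) g=1 f=8, (4,2) g=1 f=6]

expanded=(3,1); open=[(3,0) g=2 f=8, (3,2) g=2 f=6, (4,0) g=1 f=8, (4,2) g=1 f=6]; closed=[(3,1), (4,1)]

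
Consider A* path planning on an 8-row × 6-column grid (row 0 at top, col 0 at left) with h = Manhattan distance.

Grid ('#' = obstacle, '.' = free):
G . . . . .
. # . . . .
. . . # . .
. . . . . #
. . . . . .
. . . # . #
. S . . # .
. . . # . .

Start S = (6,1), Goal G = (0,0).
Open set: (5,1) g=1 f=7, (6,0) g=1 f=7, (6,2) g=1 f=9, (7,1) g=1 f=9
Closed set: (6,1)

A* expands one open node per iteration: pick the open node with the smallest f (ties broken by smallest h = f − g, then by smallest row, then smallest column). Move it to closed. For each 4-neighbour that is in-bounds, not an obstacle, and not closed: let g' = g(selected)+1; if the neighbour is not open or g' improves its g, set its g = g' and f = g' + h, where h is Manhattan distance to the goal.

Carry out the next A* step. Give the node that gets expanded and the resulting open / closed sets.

step 1: expand (5,1) (f=7, h=6) → closed; open now [(4,1) g=2 f=7, (5,0) g=2 f=7, (5,2) g=2 f=9, (6,0) g=1 f=7, (6,2) g=1 f=9, (7,1) g=1 f=9]

expanded=(5,1); open=[(4,1) g=2 f=7, (5,0) g=2 f=7, (5,2) g=2 f=9, (6,0) g=1 f=7, (6,2) g=1 f=9, (7,1) g=1 f=9]; closed=[(5,1), (6,1)]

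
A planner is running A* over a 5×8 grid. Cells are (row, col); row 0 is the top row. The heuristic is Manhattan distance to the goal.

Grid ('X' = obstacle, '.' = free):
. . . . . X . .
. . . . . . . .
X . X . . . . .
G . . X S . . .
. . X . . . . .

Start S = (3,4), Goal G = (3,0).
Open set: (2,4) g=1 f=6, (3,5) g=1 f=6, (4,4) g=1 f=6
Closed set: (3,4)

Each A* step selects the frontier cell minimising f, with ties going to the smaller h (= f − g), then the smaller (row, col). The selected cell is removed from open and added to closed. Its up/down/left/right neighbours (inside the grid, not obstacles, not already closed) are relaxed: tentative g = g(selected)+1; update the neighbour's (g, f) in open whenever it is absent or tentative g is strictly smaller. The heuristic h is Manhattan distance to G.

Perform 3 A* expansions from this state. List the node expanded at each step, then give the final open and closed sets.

order=[(2,4) → (2,3) → (3,5)]; open=[(1,3) g=3 f=8, (1,4) g=2 f=8, (2,5) g=2 f=8, (3,6) g=2 f=8, (4,4) g=1 f=6, (4,5) g=2 f=8]; closed=[(2,3), (2,4), (3,4), (3,5)]

step 1: expand (2,4) (f=6, h=5) → closed; open now [(1,4) g=2 f=8, (2,3) g=2 f=6, (2,5) g=2 f=8, (3,5) g=1 f=6, (4,4) g=1 f=6]
step 2: expand (2,3) (f=6, h=4) → closed; open now [(1,3) g=3 f=8, (1,4) g=2 f=8, (2,5) g=2 f=8, (3,5) g=1 f=6, (4,4) g=1 f=6]
step 3: expand (3,5) (f=6, h=5) → closed; open now [(1,3) g=3 f=8, (1,4) g=2 f=8, (2,5) g=2 f=8, (3,6) g=2 f=8, (4,4) g=1 f=6, (4,5) g=2 f=8]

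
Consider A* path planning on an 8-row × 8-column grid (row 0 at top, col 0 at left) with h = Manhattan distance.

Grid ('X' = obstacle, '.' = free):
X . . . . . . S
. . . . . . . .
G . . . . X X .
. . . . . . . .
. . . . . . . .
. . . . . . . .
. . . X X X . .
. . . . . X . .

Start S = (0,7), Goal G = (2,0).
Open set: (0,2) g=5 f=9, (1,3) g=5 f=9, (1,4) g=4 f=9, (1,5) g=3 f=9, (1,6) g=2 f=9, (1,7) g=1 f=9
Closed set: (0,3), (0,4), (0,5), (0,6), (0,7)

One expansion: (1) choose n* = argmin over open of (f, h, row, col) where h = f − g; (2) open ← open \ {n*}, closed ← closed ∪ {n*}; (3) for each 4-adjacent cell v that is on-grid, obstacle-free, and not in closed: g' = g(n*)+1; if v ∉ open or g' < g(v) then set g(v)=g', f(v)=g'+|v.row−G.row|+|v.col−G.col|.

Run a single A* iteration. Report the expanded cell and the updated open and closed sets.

step 1: expand (0,2) (f=9, h=4) → closed; open now [(0,1) g=6 f=9, (1,2) g=6 f=9, (1,3) g=5 f=9, (1,4) g=4 f=9, (1,5) g=3 f=9, (1,6) g=2 f=9, (1,7) g=1 f=9]

expanded=(0,2); open=[(0,1) g=6 f=9, (1,2) g=6 f=9, (1,3) g=5 f=9, (1,4) g=4 f=9, (1,5) g=3 f=9, (1,6) g=2 f=9, (1,7) g=1 f=9]; closed=[(0,2), (0,3), (0,4), (0,5), (0,6), (0,7)]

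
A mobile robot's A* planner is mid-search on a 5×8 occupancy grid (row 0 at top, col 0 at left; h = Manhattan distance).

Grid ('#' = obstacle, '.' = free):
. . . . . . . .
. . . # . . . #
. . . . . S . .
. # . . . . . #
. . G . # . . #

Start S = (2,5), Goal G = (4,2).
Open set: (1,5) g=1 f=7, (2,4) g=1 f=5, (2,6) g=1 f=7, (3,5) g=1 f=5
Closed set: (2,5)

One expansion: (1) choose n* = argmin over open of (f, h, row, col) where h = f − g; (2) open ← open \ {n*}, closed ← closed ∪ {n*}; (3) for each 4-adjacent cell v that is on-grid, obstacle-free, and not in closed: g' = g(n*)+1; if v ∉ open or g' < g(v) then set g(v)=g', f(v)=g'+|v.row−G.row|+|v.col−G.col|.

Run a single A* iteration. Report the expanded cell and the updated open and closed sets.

expanded=(2,4); open=[(1,4) g=2 f=7, (1,5) g=1 f=7, (2,3) g=2 f=5, (2,6) g=1 f=7, (3,4) g=2 f=5, (3,5) g=1 f=5]; closed=[(2,4), (2,5)]

step 1: expand (2,4) (f=5, h=4) → closed; open now [(1,4) g=2 f=7, (1,5) g=1 f=7, (2,3) g=2 f=5, (2,6) g=1 f=7, (3,4) g=2 f=5, (3,5) g=1 f=5]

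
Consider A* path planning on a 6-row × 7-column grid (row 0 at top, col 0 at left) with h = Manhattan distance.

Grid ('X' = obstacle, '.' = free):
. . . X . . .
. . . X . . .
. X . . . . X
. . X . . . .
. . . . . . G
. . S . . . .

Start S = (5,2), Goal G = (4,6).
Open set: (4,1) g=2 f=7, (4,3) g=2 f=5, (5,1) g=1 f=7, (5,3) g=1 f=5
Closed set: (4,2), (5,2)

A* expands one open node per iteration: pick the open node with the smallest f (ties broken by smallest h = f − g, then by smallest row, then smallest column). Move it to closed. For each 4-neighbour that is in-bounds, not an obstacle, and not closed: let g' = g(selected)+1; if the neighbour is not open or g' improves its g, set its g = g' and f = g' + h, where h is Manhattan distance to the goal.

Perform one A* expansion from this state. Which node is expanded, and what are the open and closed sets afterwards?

step 1: expand (4,3) (f=5, h=3) → closed; open now [(3,3) g=3 f=7, (4,1) g=2 f=7, (4,4) g=3 f=5, (5,1) g=1 f=7, (5,3) g=1 f=5]

expanded=(4,3); open=[(3,3) g=3 f=7, (4,1) g=2 f=7, (4,4) g=3 f=5, (5,1) g=1 f=7, (5,3) g=1 f=5]; closed=[(4,2), (4,3), (5,2)]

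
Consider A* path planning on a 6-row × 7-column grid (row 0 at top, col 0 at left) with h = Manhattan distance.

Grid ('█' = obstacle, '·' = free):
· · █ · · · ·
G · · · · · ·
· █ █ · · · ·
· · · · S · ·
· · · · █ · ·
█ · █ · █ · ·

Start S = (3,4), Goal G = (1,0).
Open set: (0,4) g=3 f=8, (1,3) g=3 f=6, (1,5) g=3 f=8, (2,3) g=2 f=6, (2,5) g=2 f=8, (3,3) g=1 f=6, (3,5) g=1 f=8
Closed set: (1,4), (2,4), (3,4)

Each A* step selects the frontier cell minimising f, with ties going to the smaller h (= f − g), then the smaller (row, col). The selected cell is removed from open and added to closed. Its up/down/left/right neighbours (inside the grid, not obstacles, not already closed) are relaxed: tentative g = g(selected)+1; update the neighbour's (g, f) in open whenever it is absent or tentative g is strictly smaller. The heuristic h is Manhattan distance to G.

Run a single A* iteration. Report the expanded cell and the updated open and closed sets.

expanded=(1,3); open=[(0,3) g=4 f=8, (0,4) g=3 f=8, (1,2) g=4 f=6, (1,5) g=3 f=8, (2,3) g=2 f=6, (2,5) g=2 f=8, (3,3) g=1 f=6, (3,5) g=1 f=8]; closed=[(1,3), (1,4), (2,4), (3,4)]

step 1: expand (1,3) (f=6, h=3) → closed; open now [(0,3) g=4 f=8, (0,4) g=3 f=8, (1,2) g=4 f=6, (1,5) g=3 f=8, (2,3) g=2 f=6, (2,5) g=2 f=8, (3,3) g=1 f=6, (3,5) g=1 f=8]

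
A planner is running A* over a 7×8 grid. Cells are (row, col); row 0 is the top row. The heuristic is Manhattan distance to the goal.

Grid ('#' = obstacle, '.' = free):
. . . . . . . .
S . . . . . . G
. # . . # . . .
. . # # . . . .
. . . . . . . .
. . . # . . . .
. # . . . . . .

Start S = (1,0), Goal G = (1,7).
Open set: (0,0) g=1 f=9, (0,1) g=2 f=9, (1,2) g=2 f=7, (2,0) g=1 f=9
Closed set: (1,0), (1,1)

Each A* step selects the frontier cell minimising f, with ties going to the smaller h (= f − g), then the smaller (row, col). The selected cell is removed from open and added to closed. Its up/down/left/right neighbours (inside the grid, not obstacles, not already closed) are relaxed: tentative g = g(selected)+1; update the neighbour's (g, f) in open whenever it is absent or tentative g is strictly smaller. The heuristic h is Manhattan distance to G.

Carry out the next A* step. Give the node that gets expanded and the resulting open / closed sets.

step 1: expand (1,2) (f=7, h=5) → closed; open now [(0,0) g=1 f=9, (0,1) g=2 f=9, (0,2) g=3 f=9, (1,3) g=3 f=7, (2,0) g=1 f=9, (2,2) g=3 f=9]

expanded=(1,2); open=[(0,0) g=1 f=9, (0,1) g=2 f=9, (0,2) g=3 f=9, (1,3) g=3 f=7, (2,0) g=1 f=9, (2,2) g=3 f=9]; closed=[(1,0), (1,1), (1,2)]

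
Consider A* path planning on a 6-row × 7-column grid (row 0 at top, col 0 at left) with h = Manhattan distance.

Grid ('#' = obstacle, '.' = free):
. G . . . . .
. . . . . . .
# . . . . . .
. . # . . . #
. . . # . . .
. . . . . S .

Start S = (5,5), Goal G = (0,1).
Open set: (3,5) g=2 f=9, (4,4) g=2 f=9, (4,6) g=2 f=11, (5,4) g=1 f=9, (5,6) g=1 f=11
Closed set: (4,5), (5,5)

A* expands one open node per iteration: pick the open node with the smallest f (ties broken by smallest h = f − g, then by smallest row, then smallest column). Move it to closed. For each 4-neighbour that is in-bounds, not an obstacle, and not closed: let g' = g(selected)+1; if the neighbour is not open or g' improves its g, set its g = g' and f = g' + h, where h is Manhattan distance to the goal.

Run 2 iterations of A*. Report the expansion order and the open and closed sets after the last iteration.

step 1: expand (3,5) (f=9, h=7) → closed; open now [(2,5) g=3 f=9, (3,4) g=3 f=9, (4,4) g=2 f=9, (4,6) g=2 f=11, (5,4) g=1 f=9, (5,6) g=1 f=11]
step 2: expand (2,5) (f=9, h=6) → closed; open now [(1,5) g=4 f=9, (2,4) g=4 f=9, (2,6) g=4 f=11, (3,4) g=3 f=9, (4,4) g=2 f=9, (4,6) g=2 f=11, (5,4) g=1 f=9, (5,6) g=1 f=11]

order=[(3,5) → (2,5)]; open=[(1,5) g=4 f=9, (2,4) g=4 f=9, (2,6) g=4 f=11, (3,4) g=3 f=9, (4,4) g=2 f=9, (4,6) g=2 f=11, (5,4) g=1 f=9, (5,6) g=1 f=11]; closed=[(2,5), (3,5), (4,5), (5,5)]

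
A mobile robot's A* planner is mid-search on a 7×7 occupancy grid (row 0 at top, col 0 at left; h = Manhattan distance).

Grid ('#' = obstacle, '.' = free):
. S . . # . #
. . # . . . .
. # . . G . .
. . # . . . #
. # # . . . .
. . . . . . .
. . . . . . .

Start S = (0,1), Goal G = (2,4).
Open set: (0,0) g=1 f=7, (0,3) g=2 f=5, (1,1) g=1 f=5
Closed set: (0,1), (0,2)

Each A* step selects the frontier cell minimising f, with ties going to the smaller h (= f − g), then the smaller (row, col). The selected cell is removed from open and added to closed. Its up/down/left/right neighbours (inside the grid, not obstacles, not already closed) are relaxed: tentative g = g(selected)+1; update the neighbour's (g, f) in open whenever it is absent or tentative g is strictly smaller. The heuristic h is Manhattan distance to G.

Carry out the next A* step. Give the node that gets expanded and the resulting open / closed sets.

step 1: expand (0,3) (f=5, h=3) → closed; open now [(0,0) g=1 f=7, (1,1) g=1 f=5, (1,3) g=3 f=5]

expanded=(0,3); open=[(0,0) g=1 f=7, (1,1) g=1 f=5, (1,3) g=3 f=5]; closed=[(0,1), (0,2), (0,3)]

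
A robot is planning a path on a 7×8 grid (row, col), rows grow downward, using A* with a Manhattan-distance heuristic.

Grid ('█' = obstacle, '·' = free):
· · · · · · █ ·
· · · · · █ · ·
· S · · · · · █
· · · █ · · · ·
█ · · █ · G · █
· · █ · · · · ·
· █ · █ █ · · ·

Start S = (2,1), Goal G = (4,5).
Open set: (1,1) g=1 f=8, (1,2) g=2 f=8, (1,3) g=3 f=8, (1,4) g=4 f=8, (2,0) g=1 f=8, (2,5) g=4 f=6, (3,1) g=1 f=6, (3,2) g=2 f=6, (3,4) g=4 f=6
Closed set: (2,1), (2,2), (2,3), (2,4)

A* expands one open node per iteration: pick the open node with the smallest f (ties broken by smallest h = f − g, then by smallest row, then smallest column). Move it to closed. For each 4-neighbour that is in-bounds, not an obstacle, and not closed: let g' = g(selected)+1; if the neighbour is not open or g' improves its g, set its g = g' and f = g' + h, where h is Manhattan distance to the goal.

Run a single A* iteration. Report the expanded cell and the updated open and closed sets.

expanded=(2,5); open=[(1,1) g=1 f=8, (1,2) g=2 f=8, (1,3) g=3 f=8, (1,4) g=4 f=8, (2,0) g=1 f=8, (2,6) g=5 f=8, (3,1) g=1 f=6, (3,2) g=2 f=6, (3,4) g=4 f=6, (3,5) g=5 f=6]; closed=[(2,1), (2,2), (2,3), (2,4), (2,5)]

step 1: expand (2,5) (f=6, h=2) → closed; open now [(1,1) g=1 f=8, (1,2) g=2 f=8, (1,3) g=3 f=8, (1,4) g=4 f=8, (2,0) g=1 f=8, (2,6) g=5 f=8, (3,1) g=1 f=6, (3,2) g=2 f=6, (3,4) g=4 f=6, (3,5) g=5 f=6]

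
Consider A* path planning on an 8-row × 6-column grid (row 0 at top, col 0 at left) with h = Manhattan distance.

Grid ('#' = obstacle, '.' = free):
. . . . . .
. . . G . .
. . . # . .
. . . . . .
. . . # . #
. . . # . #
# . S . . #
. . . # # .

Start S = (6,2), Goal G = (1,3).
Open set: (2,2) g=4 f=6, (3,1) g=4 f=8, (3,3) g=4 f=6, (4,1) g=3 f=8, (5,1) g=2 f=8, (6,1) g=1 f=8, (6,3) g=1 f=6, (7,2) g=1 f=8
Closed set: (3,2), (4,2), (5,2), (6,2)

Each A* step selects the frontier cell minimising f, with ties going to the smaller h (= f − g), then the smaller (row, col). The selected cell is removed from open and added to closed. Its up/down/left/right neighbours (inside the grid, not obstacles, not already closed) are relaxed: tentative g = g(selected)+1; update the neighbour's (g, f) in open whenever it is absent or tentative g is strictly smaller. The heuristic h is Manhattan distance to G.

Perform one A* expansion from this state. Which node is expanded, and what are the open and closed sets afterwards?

expanded=(2,2); open=[(1,2) g=5 f=6, (2,1) g=5 f=8, (3,1) g=4 f=8, (3,3) g=4 f=6, (4,1) g=3 f=8, (5,1) g=2 f=8, (6,1) g=1 f=8, (6,3) g=1 f=6, (7,2) g=1 f=8]; closed=[(2,2), (3,2), (4,2), (5,2), (6,2)]

step 1: expand (2,2) (f=6, h=2) → closed; open now [(1,2) g=5 f=6, (2,1) g=5 f=8, (3,1) g=4 f=8, (3,3) g=4 f=6, (4,1) g=3 f=8, (5,1) g=2 f=8, (6,1) g=1 f=8, (6,3) g=1 f=6, (7,2) g=1 f=8]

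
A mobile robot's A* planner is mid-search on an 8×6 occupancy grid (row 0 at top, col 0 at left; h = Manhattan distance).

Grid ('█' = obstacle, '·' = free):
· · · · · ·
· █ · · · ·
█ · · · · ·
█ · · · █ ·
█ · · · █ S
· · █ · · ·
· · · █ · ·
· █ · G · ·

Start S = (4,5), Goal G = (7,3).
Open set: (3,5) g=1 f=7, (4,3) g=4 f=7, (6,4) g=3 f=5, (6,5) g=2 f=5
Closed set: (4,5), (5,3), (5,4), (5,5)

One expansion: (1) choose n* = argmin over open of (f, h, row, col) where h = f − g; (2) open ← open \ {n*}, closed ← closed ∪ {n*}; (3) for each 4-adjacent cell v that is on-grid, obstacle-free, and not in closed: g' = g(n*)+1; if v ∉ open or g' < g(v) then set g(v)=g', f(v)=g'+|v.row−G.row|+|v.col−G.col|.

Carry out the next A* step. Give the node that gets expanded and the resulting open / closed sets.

expanded=(6,4); open=[(3,5) g=1 f=7, (4,3) g=4 f=7, (6,5) g=2 f=5, (7,4) g=4 f=5]; closed=[(4,5), (5,3), (5,4), (5,5), (6,4)]

step 1: expand (6,4) (f=5, h=2) → closed; open now [(3,5) g=1 f=7, (4,3) g=4 f=7, (6,5) g=2 f=5, (7,4) g=4 f=5]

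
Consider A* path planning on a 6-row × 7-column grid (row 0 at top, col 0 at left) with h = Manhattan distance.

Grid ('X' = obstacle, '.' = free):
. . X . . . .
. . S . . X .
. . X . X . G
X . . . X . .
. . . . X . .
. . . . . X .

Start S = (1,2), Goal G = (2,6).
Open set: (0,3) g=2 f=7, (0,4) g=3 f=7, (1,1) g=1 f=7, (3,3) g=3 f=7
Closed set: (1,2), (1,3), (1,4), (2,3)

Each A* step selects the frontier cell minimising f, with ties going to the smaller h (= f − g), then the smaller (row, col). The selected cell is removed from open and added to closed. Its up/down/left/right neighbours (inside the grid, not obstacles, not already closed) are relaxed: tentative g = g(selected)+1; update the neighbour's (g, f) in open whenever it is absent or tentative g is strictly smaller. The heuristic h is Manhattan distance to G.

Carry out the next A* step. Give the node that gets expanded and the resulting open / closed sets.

expanded=(0,4); open=[(0,3) g=2 f=7, (0,5) g=4 f=7, (1,1) g=1 f=7, (3,3) g=3 f=7]; closed=[(0,4), (1,2), (1,3), (1,4), (2,3)]

step 1: expand (0,4) (f=7, h=4) → closed; open now [(0,3) g=2 f=7, (0,5) g=4 f=7, (1,1) g=1 f=7, (3,3) g=3 f=7]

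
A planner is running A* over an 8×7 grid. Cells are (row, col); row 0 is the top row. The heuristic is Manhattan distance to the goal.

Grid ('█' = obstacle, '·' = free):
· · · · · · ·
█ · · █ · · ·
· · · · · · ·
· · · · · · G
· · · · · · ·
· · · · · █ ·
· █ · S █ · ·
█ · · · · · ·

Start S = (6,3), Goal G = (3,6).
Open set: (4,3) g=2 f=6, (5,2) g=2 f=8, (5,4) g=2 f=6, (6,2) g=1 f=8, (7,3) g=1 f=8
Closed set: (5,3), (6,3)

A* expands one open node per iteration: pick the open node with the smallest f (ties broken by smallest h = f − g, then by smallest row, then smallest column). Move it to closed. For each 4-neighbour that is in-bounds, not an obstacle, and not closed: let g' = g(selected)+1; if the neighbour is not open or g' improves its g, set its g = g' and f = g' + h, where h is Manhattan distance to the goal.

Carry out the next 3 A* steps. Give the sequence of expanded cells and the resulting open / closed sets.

step 1: expand (4,3) (f=6, h=4) → closed; open now [(3,3) g=3 f=6, (4,2) g=3 f=8, (4,4) g=3 f=6, (5,2) g=2 f=8, (5,4) g=2 f=6, (6,2) g=1 f=8, (7,3) g=1 f=8]
step 2: expand (3,3) (f=6, h=3) → closed; open now [(2,3) g=4 f=8, (3,2) g=4 f=8, (3,4) g=4 f=6, (4,2) g=3 f=8, (4,4) g=3 f=6, (5,2) g=2 f=8, (5,4) g=2 f=6, (6,2) g=1 f=8, (7,3) g=1 f=8]
step 3: expand (3,4) (f=6, h=2) → closed; open now [(2,3) g=4 f=8, (2,4) g=5 f=8, (3,2) g=4 f=8, (3,5) g=5 f=6, (4,2) g=3 f=8, (4,4) g=3 f=6, (5,2) g=2 f=8, (5,4) g=2 f=6, (6,2) g=1 f=8, (7,3) g=1 f=8]

order=[(4,3) → (3,3) → (3,4)]; open=[(2,3) g=4 f=8, (2,4) g=5 f=8, (3,2) g=4 f=8, (3,5) g=5 f=6, (4,2) g=3 f=8, (4,4) g=3 f=6, (5,2) g=2 f=8, (5,4) g=2 f=6, (6,2) g=1 f=8, (7,3) g=1 f=8]; closed=[(3,3), (3,4), (4,3), (5,3), (6,3)]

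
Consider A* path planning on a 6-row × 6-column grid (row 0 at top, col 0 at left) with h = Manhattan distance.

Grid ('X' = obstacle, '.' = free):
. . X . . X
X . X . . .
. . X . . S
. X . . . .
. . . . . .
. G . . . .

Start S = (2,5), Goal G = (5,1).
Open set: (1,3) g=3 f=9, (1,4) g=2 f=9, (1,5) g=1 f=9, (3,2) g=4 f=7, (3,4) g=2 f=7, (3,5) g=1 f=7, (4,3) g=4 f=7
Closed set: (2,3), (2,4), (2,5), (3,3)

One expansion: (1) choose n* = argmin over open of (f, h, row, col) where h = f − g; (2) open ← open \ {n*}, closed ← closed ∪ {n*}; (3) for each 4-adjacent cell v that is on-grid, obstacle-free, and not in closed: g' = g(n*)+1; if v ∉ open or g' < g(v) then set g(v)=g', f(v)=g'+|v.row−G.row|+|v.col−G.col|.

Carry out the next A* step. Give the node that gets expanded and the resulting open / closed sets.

step 1: expand (3,2) (f=7, h=3) → closed; open now [(1,3) g=3 f=9, (1,4) g=2 f=9, (1,5) g=1 f=9, (3,4) g=2 f=7, (3,5) g=1 f=7, (4,2) g=5 f=7, (4,3) g=4 f=7]

expanded=(3,2); open=[(1,3) g=3 f=9, (1,4) g=2 f=9, (1,5) g=1 f=9, (3,4) g=2 f=7, (3,5) g=1 f=7, (4,2) g=5 f=7, (4,3) g=4 f=7]; closed=[(2,3), (2,4), (2,5), (3,2), (3,3)]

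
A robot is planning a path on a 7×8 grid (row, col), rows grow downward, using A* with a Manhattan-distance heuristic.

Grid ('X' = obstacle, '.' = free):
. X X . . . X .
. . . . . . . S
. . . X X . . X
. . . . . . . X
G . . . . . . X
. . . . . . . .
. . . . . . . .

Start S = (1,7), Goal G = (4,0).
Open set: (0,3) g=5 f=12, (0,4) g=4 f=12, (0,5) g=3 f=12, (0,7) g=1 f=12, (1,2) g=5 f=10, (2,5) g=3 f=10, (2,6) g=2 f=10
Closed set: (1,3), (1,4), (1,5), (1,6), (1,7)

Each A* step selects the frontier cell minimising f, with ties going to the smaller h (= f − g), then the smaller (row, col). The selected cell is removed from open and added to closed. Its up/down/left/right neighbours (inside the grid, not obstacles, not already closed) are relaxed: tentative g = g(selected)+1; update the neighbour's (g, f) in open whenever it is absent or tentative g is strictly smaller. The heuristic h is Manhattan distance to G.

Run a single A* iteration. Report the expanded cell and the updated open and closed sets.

step 1: expand (1,2) (f=10, h=5) → closed; open now [(0,3) g=5 f=12, (0,4) g=4 f=12, (0,5) g=3 f=12, (0,7) g=1 f=12, (1,1) g=6 f=10, (2,2) g=6 f=10, (2,5) g=3 f=10, (2,6) g=2 f=10]

expanded=(1,2); open=[(0,3) g=5 f=12, (0,4) g=4 f=12, (0,5) g=3 f=12, (0,7) g=1 f=12, (1,1) g=6 f=10, (2,2) g=6 f=10, (2,5) g=3 f=10, (2,6) g=2 f=10]; closed=[(1,2), (1,3), (1,4), (1,5), (1,6), (1,7)]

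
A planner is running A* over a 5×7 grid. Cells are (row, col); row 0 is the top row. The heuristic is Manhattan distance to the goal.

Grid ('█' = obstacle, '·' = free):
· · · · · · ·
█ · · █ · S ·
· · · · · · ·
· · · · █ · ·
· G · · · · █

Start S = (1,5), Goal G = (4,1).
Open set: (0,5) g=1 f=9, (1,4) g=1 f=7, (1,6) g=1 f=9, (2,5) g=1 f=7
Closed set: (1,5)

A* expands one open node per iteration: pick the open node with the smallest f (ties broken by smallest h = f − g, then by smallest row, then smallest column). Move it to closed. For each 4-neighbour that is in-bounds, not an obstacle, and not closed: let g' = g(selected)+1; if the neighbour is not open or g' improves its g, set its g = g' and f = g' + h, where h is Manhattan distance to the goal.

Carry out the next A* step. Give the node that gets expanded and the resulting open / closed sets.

step 1: expand (1,4) (f=7, h=6) → closed; open now [(0,4) g=2 f=9, (0,5) g=1 f=9, (1,6) g=1 f=9, (2,4) g=2 f=7, (2,5) g=1 f=7]

expanded=(1,4); open=[(0,4) g=2 f=9, (0,5) g=1 f=9, (1,6) g=1 f=9, (2,4) g=2 f=7, (2,5) g=1 f=7]; closed=[(1,4), (1,5)]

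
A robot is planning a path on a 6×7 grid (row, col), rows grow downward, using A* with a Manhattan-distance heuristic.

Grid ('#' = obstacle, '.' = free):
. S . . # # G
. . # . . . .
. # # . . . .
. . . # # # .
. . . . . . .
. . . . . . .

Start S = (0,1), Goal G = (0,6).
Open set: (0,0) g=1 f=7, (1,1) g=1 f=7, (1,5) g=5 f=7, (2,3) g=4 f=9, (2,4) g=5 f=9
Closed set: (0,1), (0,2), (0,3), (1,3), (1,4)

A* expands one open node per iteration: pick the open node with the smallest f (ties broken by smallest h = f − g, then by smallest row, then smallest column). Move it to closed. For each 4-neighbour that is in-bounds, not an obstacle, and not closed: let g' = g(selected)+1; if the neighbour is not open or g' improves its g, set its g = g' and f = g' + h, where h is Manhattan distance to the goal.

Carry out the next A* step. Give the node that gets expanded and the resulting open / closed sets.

step 1: expand (1,5) (f=7, h=2) → closed; open now [(0,0) g=1 f=7, (1,1) g=1 f=7, (1,6) g=6 f=7, (2,3) g=4 f=9, (2,4) g=5 f=9, (2,5) g=6 f=9]

expanded=(1,5); open=[(0,0) g=1 f=7, (1,1) g=1 f=7, (1,6) g=6 f=7, (2,3) g=4 f=9, (2,4) g=5 f=9, (2,5) g=6 f=9]; closed=[(0,1), (0,2), (0,3), (1,3), (1,4), (1,5)]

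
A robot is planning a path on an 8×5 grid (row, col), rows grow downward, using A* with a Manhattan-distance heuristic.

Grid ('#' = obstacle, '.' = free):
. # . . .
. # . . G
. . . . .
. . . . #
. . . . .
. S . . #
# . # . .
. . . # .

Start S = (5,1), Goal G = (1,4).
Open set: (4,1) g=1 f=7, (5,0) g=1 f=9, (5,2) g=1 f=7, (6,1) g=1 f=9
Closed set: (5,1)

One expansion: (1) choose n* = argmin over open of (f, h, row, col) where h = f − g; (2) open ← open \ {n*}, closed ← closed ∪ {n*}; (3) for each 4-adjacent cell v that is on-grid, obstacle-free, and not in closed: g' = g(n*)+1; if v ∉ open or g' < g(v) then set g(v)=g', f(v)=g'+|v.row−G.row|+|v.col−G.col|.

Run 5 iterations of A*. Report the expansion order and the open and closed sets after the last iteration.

order=[(4,1) → (3,1) → (2,1) → (2,2) → (1,2)]; open=[(0,2) g=6 f=9, (1,3) g=6 f=7, (2,0) g=4 f=9, (2,3) g=5 f=7, (3,0) g=3 f=9, (3,2) g=3 f=7, (4,0) g=2 f=9, (4,2) g=2 f=7, (5,0) g=1 f=9, (5,2) g=1 f=7, (6,1) g=1 f=9]; closed=[(1,2), (2,1), (2,2), (3,1), (4,1), (5,1)]

step 1: expand (4,1) (f=7, h=6) → closed; open now [(3,1) g=2 f=7, (4,0) g=2 f=9, (4,2) g=2 f=7, (5,0) g=1 f=9, (5,2) g=1 f=7, (6,1) g=1 f=9]
step 2: expand (3,1) (f=7, h=5) → closed; open now [(2,1) g=3 f=7, (3,0) g=3 f=9, (3,2) g=3 f=7, (4,0) g=2 f=9, (4,2) g=2 f=7, (5,0) g=1 f=9, (5,2) g=1 f=7, (6,1) g=1 f=9]
step 3: expand (2,1) (f=7, h=4) → closed; open now [(2,0) g=4 f=9, (2,2) g=4 f=7, (3,0) g=3 f=9, (3,2) g=3 f=7, (4,0) g=2 f=9, (4,2) g=2 f=7, (5,0) g=1 f=9, (5,2) g=1 f=7, (6,1) g=1 f=9]
step 4: expand (2,2) (f=7, h=3) → closed; open now [(1,2) g=5 f=7, (2,0) g=4 f=9, (2,3) g=5 f=7, (3,0) g=3 f=9, (3,2) g=3 f=7, (4,0) g=2 f=9, (4,2) g=2 f=7, (5,0) g=1 f=9, (5,2) g=1 f=7, (6,1) g=1 f=9]
step 5: expand (1,2) (f=7, h=2) → closed; open now [(0,2) g=6 f=9, (1,3) g=6 f=7, (2,0) g=4 f=9, (2,3) g=5 f=7, (3,0) g=3 f=9, (3,2) g=3 f=7, (4,0) g=2 f=9, (4,2) g=2 f=7, (5,0) g=1 f=9, (5,2) g=1 f=7, (6,1) g=1 f=9]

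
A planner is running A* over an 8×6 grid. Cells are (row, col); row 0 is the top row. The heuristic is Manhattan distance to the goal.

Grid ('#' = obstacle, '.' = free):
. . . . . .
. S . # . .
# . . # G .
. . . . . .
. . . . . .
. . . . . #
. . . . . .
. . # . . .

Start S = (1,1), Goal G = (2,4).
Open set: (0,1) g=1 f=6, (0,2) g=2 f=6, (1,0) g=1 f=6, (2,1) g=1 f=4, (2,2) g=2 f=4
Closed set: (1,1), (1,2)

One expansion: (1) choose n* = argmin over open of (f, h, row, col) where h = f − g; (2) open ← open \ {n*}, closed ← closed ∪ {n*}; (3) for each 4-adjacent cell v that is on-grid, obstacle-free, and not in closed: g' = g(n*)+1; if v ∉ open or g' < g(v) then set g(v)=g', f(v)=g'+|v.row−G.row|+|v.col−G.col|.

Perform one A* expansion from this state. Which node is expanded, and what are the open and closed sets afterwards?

step 1: expand (2,2) (f=4, h=2) → closed; open now [(0,1) g=1 f=6, (0,2) g=2 f=6, (1,0) g=1 f=6, (2,1) g=1 f=4, (3,2) g=3 f=6]

expanded=(2,2); open=[(0,1) g=1 f=6, (0,2) g=2 f=6, (1,0) g=1 f=6, (2,1) g=1 f=4, (3,2) g=3 f=6]; closed=[(1,1), (1,2), (2,2)]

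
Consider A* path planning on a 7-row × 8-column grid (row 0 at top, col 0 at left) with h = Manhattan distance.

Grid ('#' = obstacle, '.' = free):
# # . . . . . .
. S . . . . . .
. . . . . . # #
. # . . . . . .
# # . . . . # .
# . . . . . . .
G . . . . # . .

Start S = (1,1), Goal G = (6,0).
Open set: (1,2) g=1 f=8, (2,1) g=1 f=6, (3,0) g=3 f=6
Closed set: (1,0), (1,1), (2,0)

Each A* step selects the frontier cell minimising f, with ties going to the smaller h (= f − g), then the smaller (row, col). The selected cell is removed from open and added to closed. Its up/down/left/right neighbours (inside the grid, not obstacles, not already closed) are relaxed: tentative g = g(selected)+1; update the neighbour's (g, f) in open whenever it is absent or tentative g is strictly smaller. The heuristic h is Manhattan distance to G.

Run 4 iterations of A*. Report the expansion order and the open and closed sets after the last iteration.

order=[(3,0) → (2,1) → (2,2) → (3,2)]; open=[(1,2) g=1 f=8, (2,3) g=3 f=10, (3,3) g=4 f=10, (4,2) g=4 f=8]; closed=[(1,0), (1,1), (2,0), (2,1), (2,2), (3,0), (3,2)]

step 1: expand (3,0) (f=6, h=3) → closed; open now [(1,2) g=1 f=8, (2,1) g=1 f=6]
step 2: expand (2,1) (f=6, h=5) → closed; open now [(1,2) g=1 f=8, (2,2) g=2 f=8]
step 3: expand (2,2) (f=8, h=6) → closed; open now [(1,2) g=1 f=8, (2,3) g=3 f=10, (3,2) g=3 f=8]
step 4: expand (3,2) (f=8, h=5) → closed; open now [(1,2) g=1 f=8, (2,3) g=3 f=10, (3,3) g=4 f=10, (4,2) g=4 f=8]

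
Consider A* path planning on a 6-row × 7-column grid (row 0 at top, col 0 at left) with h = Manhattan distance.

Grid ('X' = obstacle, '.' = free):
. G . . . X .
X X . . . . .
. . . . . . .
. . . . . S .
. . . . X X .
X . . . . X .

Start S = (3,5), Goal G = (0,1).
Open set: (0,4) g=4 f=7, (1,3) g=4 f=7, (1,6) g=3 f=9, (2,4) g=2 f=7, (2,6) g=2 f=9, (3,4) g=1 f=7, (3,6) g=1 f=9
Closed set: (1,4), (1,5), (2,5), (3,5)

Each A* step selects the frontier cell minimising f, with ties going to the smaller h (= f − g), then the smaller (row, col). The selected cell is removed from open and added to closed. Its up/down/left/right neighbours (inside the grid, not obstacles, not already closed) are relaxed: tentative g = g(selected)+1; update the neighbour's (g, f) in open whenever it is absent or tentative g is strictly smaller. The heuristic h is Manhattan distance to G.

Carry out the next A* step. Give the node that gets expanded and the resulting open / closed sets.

step 1: expand (0,4) (f=7, h=3) → closed; open now [(0,3) g=5 f=7, (1,3) g=4 f=7, (1,6) g=3 f=9, (2,4) g=2 f=7, (2,6) g=2 f=9, (3,4) g=1 f=7, (3,6) g=1 f=9]

expanded=(0,4); open=[(0,3) g=5 f=7, (1,3) g=4 f=7, (1,6) g=3 f=9, (2,4) g=2 f=7, (2,6) g=2 f=9, (3,4) g=1 f=7, (3,6) g=1 f=9]; closed=[(0,4), (1,4), (1,5), (2,5), (3,5)]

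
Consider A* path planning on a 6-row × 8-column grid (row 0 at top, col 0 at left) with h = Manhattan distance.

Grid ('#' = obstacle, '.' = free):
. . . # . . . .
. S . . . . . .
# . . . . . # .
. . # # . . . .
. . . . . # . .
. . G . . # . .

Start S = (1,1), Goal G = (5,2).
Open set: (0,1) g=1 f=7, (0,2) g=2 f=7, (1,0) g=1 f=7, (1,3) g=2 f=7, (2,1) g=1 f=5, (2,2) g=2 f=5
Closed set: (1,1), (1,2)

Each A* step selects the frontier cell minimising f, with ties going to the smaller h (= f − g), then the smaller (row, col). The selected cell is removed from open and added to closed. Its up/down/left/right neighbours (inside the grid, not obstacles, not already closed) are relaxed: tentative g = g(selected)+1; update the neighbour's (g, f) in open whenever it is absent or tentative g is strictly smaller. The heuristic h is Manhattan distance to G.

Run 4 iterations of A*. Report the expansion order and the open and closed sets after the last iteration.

step 1: expand (2,2) (f=5, h=3) → closed; open now [(0,1) g=1 f=7, (0,2) g=2 f=7, (1,0) g=1 f=7, (1,3) g=2 f=7, (2,1) g=1 f=5, (2,3) g=3 f=7]
step 2: expand (2,1) (f=5, h=4) → closed; open now [(0,1) g=1 f=7, (0,2) g=2 f=7, (1,0) g=1 f=7, (1,3) g=2 f=7, (2,3) g=3 f=7, (3,1) g=2 f=5]
step 3: expand (3,1) (f=5, h=3) → closed; open now [(0,1) g=1 f=7, (0,2) g=2 f=7, (1,0) g=1 f=7, (1,3) g=2 f=7, (2,3) g=3 f=7, (3,0) g=3 f=7, (4,1) g=3 f=5]
step 4: expand (4,1) (f=5, h=2) → closed; open now [(0,1) g=1 f=7, (0,2) g=2 f=7, (1,0) g=1 f=7, (1,3) g=2 f=7, (2,3) g=3 f=7, (3,0) g=3 f=7, (4,0) g=4 f=7, (4,2) g=4 f=5, (5,1) g=4 f=5]

order=[(2,2) → (2,1) → (3,1) → (4,1)]; open=[(0,1) g=1 f=7, (0,2) g=2 f=7, (1,0) g=1 f=7, (1,3) g=2 f=7, (2,3) g=3 f=7, (3,0) g=3 f=7, (4,0) g=4 f=7, (4,2) g=4 f=5, (5,1) g=4 f=5]; closed=[(1,1), (1,2), (2,1), (2,2), (3,1), (4,1)]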